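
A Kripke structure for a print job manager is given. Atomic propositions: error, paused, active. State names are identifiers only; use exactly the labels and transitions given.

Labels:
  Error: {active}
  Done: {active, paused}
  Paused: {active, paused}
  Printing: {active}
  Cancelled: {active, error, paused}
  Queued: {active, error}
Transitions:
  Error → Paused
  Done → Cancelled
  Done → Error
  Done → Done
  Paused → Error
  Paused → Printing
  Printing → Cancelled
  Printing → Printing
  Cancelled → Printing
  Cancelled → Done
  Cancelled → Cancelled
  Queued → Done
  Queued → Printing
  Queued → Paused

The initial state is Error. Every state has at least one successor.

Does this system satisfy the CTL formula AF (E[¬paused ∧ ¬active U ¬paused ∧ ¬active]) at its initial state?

Violated

States satisfying E[¬paused ∧ ¬active U ¬paused ∧ ¬active]: ∅.
States satisfying AF (E[¬paused ∧ ¬active U ¬paused ∧ ¬active]): ∅.
There is a path from Error along which E[¬paused ∧ ¬active U ¬paused ∧ ¬active] never holds.
Error ∉ Sat(AF (E[¬paused ∧ ¬active U ¬paused ∧ ¬active])).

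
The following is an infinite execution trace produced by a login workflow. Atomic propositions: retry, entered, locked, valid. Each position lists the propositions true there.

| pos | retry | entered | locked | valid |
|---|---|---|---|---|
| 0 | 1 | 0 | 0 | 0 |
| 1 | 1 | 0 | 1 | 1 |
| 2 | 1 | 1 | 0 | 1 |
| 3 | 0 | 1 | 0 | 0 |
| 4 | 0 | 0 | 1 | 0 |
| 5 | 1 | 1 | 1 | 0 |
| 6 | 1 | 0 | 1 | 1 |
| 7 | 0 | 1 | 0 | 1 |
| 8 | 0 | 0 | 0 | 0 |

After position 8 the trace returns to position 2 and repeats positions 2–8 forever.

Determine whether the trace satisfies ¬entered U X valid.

Satisfied

Walking from position 0: X valid first holds at position 0, and ¬entered holds at every earlier position along the way, so ¬entered U X valid holds.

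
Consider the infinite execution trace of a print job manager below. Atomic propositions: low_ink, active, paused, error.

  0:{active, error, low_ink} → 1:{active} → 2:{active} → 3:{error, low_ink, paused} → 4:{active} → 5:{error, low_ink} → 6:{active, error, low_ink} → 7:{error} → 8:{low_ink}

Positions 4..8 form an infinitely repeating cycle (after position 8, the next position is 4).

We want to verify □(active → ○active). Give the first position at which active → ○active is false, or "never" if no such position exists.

2

Check active → ○active at each position in order: 0 ✓, 1 ✓.
At position 2 the labels are {active} and the next position 3 has {error, low_ink, paused}, so active → ○active is false there. This is the first violation.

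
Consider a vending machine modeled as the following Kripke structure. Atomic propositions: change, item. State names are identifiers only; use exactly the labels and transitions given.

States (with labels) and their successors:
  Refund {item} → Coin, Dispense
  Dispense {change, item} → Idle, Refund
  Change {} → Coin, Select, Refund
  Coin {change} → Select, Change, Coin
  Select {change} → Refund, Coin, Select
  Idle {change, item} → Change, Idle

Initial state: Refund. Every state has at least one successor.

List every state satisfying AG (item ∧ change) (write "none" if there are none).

States satisfying item ∧ change: {Dispense, Idle}.
States satisfying AG (item ∧ change): ∅.

none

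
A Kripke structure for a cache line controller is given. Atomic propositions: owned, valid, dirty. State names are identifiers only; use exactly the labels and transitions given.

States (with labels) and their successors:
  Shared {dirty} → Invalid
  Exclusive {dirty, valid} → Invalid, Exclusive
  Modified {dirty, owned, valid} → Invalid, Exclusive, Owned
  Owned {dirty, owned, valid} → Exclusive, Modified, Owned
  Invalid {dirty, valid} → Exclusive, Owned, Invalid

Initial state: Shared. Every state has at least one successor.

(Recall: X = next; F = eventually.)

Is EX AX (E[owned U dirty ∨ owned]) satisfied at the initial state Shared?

States satisfying AX (E[owned U dirty ∨ owned]): {Shared, Exclusive, Modified, Owned, Invalid}.
States satisfying EX AX (E[owned U dirty ∨ owned]): {Shared, Exclusive, Modified, Owned, Invalid}.
Shared ∈ Sat(EX AX (E[owned U dirty ∨ owned])).

Yes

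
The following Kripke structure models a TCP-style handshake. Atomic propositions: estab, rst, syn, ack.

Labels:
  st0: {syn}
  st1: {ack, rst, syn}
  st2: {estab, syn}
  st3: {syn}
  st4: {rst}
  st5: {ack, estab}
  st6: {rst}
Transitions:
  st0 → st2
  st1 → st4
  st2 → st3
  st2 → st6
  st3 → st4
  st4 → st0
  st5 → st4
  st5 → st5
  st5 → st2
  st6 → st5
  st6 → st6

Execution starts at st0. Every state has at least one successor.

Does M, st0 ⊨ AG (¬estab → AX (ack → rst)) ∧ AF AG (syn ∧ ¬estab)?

States satisfying ¬estab → AX (ack → rst): {st0, st1, st2, st3, st4, st5}.
States satisfying AG (¬estab → AX (ack → rst)): ∅.
States satisfying AG (syn ∧ ¬estab): ∅.
States satisfying AF AG (syn ∧ ¬estab): ∅.
States satisfying AG (¬estab → AX (ack → rst)) ∧ AF AG (syn ∧ ¬estab): ∅.
st0 ∉ Sat(AG (¬estab → AX (ack → rst)) ∧ AF AG (syn ∧ ¬estab)).

No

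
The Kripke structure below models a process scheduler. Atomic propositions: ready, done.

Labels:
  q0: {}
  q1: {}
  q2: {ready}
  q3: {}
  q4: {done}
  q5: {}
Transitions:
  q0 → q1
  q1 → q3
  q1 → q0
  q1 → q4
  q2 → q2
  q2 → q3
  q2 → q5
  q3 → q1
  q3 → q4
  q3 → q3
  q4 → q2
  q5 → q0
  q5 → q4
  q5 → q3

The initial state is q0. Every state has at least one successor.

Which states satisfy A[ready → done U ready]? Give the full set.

States satisfying ready → done: {q0, q1, q3, q4, q5}.
States satisfying ready: {q2}.
States satisfying A[ready → done U ready]: {q2, q4}.

{q2, q4}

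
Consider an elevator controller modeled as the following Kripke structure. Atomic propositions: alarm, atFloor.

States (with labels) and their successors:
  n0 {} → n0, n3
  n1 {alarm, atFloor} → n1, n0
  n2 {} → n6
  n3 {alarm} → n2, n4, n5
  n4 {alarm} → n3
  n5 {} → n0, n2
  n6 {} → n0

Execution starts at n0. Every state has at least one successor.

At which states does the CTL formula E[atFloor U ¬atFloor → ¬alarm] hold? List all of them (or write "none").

States satisfying atFloor: {n1}.
States satisfying ¬atFloor → ¬alarm: {n0, n1, n2, n5, n6}.
States satisfying E[atFloor U ¬atFloor → ¬alarm]: {n0, n1, n2, n5, n6}.

{n0, n1, n2, n5, n6}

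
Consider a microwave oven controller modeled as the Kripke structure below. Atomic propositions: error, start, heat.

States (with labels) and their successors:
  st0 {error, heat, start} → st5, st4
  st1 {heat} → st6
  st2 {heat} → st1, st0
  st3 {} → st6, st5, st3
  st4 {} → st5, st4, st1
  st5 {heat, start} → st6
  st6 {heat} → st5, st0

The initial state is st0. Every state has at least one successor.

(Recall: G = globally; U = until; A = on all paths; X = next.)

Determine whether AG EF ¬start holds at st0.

States satisfying EF ¬start: {st0, st1, st2, st3, st4, st5, st6}.
States satisfying AG EF ¬start: {st0, st1, st2, st3, st4, st5, st6}.
Every state reachable from st0 satisfies EF ¬start.
st0 ∈ Sat(AG EF ¬start).

Holds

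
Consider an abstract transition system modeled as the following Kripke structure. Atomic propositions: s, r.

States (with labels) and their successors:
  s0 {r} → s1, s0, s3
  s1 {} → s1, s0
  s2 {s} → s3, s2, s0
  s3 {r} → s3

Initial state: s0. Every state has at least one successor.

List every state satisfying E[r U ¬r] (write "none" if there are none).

{s0, s1, s2}

States satisfying r: {s0, s3}.
States satisfying ¬r: {s1, s2}.
States satisfying E[r U ¬r]: {s0, s1, s2}.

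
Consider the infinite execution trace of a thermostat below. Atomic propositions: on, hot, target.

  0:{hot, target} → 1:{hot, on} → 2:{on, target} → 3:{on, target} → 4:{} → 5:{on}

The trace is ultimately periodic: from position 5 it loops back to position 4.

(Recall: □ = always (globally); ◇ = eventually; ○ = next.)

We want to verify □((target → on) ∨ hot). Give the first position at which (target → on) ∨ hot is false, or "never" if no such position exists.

(target → on) ∨ hot holds at every position 0..5, and those are all the positions the trace ever visits, so the invariant □((target → on) ∨ hot) is never violated.

never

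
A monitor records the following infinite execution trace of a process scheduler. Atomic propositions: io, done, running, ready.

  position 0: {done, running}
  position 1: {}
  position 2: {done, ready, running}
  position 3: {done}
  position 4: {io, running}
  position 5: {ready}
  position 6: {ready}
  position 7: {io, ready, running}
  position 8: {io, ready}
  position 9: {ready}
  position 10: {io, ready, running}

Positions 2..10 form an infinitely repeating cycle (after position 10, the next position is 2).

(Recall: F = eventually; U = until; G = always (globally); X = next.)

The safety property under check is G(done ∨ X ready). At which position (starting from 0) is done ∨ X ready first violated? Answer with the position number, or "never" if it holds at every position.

done ∨ X ready holds at every position 0..10, and those are all the positions the trace ever visits, so the invariant G(done ∨ X ready) is never violated.

never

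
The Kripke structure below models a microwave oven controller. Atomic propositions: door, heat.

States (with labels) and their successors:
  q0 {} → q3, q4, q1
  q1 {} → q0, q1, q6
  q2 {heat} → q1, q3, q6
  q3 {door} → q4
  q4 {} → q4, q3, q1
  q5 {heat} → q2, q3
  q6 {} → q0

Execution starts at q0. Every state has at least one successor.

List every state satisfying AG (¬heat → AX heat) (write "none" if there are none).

none

States satisfying ¬heat → AX heat: {q2, q5}.
States satisfying AG (¬heat → AX heat): ∅.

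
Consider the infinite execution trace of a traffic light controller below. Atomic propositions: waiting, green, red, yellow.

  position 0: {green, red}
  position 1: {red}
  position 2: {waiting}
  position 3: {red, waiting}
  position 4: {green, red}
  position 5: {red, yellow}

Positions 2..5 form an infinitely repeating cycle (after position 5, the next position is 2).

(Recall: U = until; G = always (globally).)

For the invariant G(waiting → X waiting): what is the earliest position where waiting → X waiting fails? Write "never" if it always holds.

3

Check waiting → X waiting at each position in order: 0 ✓, 1 ✓, 2 ✓.
At position 3 the labels are {red, waiting} and the next position 4 has {green, red}, so waiting → X waiting is false there. This is the first violation.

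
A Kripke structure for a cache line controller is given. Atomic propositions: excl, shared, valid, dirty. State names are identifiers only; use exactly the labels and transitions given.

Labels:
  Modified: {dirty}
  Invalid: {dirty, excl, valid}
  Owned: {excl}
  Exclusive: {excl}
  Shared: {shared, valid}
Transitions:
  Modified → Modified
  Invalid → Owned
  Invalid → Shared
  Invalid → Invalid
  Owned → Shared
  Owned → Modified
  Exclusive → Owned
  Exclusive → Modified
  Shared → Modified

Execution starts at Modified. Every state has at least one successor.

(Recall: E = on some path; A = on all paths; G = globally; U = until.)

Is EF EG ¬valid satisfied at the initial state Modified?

Holds

States satisfying EG ¬valid: {Modified, Owned, Exclusive}.
States satisfying EF EG ¬valid: {Modified, Invalid, Owned, Exclusive, Shared}.
Some path from Modified reaches a state where EG ¬valid holds.
Modified ∈ Sat(EF EG ¬valid).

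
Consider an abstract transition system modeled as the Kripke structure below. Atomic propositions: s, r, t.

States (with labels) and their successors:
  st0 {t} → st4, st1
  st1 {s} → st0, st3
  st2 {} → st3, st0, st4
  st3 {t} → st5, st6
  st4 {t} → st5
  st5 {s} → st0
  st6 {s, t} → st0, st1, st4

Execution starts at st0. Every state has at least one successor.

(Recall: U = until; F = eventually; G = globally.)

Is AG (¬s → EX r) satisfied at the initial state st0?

States satisfying ¬s → EX r: {st1, st5, st6}.
States satisfying AG (¬s → EX r): ∅.
st0 is reachable from st0 and violates ¬s → EX r, so AG fails at st0.
st0 ∉ Sat(AG (¬s → EX r)).

Violated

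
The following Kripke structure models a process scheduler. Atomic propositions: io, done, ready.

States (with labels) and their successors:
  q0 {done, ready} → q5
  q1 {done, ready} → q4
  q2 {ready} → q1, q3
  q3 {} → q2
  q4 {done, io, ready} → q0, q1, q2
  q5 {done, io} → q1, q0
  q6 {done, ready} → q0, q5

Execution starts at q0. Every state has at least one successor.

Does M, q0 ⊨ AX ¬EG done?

States satisfying ¬EG done: {q2, q3}.
States satisfying AX ¬EG done: {q3}.
q0 ∉ Sat(AX ¬EG done).

Violated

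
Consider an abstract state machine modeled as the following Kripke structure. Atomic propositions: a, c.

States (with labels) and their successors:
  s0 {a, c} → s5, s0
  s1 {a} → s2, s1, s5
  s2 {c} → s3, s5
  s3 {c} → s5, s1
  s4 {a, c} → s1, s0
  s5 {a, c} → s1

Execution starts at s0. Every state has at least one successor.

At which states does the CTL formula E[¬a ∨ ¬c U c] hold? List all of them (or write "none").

{s0, s1, s2, s3, s4, s5}

States satisfying ¬a ∨ ¬c: {s1, s2, s3}.
States satisfying c: {s0, s2, s3, s4, s5}.
States satisfying E[¬a ∨ ¬c U c]: {s0, s1, s2, s3, s4, s5}.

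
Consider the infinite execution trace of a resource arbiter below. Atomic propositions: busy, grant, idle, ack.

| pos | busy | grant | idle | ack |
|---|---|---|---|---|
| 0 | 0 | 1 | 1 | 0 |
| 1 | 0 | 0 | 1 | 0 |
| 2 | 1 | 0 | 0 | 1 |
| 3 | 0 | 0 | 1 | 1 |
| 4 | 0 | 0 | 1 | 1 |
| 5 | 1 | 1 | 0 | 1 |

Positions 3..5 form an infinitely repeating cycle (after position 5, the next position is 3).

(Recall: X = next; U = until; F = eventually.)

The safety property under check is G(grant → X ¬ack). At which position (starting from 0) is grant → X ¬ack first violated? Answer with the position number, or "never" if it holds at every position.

5

Check grant → X ¬ack at each position in order: 0 ✓, 1 ✓, 2 ✓, 3 ✓, 4 ✓.
At position 5 the labels are {ack, busy, grant} and the next position 3 has {ack, idle}, so grant → X ¬ack is false there. This is the first violation.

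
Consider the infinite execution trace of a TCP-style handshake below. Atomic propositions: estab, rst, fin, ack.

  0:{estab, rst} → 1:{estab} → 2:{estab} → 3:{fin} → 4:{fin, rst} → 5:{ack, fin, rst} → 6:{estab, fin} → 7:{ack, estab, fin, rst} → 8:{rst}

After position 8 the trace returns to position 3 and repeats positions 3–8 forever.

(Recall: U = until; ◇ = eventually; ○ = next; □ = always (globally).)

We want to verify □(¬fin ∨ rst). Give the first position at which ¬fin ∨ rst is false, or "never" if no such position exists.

Check ¬fin ∨ rst at each position in order: 0 ✓, 1 ✓, 2 ✓.
At position 3 the labels are {fin}, so ¬fin ∨ rst is false there. This is the first violation.

3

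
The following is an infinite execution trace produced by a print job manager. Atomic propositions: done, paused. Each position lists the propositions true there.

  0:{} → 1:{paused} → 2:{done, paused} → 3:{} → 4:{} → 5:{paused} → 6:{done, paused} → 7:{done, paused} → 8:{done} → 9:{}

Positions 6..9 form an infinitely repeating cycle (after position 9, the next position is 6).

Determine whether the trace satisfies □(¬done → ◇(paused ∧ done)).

Holds

¬done → ◇(paused ∧ done) holds at every position 0..9, and those are all positions ever visited, so □(¬done → ◇(paused ∧ done)) holds.
Positions where ¬done holds: 0, 1, 3, 4, 5, 9.
Check ◇(paused ∧ done) at each: 0→ok, 1→ok, 3→ok, 4→ok, 5→ok, 9→ok.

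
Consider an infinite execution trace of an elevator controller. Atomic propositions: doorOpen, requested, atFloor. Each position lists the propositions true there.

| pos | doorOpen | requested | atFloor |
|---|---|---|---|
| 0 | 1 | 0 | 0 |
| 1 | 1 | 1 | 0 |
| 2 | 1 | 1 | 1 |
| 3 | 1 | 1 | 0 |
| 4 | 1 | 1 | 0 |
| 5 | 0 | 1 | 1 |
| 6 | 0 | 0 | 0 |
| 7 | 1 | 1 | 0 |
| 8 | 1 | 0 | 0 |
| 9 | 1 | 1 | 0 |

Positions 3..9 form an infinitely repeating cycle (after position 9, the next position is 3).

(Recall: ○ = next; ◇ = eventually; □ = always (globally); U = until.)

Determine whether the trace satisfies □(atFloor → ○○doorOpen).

Satisfied

atFloor → ○○doorOpen holds at every position 0..9, and those are all positions ever visited, so □(atFloor → ○○doorOpen) holds.
Positions where atFloor holds: 2, 5.
Check ○○doorOpen at each: 2→ok, 5→ok.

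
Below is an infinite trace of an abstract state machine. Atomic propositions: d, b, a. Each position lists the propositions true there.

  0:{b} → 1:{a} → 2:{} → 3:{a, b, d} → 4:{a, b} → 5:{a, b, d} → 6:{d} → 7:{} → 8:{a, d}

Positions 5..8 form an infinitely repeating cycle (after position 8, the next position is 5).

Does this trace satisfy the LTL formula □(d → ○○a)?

Does not hold

d → ○○a must hold at every position from 0 onward. It fails at position 5, so □(d → ○○a) is false.
Positions where d holds: 3, 5, 6, 8.
Check ○○a at each: 3→ok, 5→fails, 6→ok, 8→fails.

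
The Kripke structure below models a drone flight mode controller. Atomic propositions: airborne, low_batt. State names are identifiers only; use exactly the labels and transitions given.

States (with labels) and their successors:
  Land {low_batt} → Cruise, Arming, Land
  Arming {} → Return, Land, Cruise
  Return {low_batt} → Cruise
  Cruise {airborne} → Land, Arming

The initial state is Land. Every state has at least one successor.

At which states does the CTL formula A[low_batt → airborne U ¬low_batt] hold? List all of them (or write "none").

States satisfying low_batt → airborne: {Arming, Cruise}.
States satisfying ¬low_batt: {Arming, Cruise}.
States satisfying A[low_batt → airborne U ¬low_batt]: {Arming, Cruise}.

{Arming, Cruise}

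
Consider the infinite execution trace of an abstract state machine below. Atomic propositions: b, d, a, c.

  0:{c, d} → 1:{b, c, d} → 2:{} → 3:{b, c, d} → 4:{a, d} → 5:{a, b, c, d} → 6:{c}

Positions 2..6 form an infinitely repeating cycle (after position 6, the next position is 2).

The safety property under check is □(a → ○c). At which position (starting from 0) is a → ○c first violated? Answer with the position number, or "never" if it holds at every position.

never

a → ○c holds at every position 0..6, and those are all the positions the trace ever visits, so the invariant □(a → ○c) is never violated.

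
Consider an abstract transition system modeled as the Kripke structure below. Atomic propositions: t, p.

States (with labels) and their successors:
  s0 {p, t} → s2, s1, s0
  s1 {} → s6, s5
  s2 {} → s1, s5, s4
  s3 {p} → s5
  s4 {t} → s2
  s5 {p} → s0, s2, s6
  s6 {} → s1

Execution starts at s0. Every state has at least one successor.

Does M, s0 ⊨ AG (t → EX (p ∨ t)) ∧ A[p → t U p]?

States satisfying t → EX (p ∨ t): {s0, s1, s2, s3, s5, s6}.
States satisfying AG (t → EX (p ∨ t)): ∅.
States satisfying p → t: {s0, s1, s2, s4, s6}.
States satisfying p: {s0, s3, s5}.
States satisfying A[p → t U p]: {s0, s3, s5}.
States satisfying AG (t → EX (p ∨ t)) ∧ A[p → t U p]: ∅.
s0 ∉ Sat(AG (t → EX (p ∨ t)) ∧ A[p → t U p]).

Violated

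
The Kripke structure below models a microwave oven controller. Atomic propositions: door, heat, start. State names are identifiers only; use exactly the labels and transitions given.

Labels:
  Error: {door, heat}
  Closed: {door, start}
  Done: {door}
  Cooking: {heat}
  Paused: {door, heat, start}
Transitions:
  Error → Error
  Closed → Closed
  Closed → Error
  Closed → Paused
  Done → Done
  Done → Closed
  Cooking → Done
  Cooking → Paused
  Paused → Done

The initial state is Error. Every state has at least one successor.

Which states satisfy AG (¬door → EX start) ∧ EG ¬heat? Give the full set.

{Closed, Done}

States satisfying ¬door → EX start: {Error, Closed, Done, Cooking, Paused}.
States satisfying AG (¬door → EX start): {Error, Closed, Done, Cooking, Paused}.
States satisfying ¬heat: {Closed, Done}.
States satisfying EG ¬heat: {Closed, Done}.
States satisfying AG (¬door → EX start) ∧ EG ¬heat: {Closed, Done}.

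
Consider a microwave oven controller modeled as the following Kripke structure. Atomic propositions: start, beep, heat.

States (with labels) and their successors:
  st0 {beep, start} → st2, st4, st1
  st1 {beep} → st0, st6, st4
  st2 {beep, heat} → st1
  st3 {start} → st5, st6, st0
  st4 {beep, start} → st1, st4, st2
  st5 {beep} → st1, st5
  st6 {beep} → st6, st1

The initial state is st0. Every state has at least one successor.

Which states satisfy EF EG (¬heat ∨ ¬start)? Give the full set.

{st0, st1, st2, st3, st4, st5, st6}

States satisfying EG (¬heat ∨ ¬start): {st0, st1, st2, st3, st4, st5, st6}.
States satisfying EF EG (¬heat ∨ ¬start): {st0, st1, st2, st3, st4, st5, st6}.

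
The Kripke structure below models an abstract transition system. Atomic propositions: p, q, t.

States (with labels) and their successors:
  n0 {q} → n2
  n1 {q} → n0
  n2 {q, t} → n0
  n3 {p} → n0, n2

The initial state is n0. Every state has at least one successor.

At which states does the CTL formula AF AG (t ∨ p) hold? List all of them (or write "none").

States satisfying AG (t ∨ p): ∅.
States satisfying AF AG (t ∨ p): ∅.

none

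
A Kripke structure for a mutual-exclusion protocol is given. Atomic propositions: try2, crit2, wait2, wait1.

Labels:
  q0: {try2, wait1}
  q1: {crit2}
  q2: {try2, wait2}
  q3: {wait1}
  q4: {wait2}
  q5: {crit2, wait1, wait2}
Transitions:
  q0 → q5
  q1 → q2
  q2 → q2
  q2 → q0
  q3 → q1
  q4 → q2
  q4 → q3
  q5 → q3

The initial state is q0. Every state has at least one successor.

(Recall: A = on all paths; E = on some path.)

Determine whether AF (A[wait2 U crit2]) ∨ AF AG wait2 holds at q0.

Holds

States satisfying A[wait2 U crit2]: {q1, q5}.
States satisfying AF (A[wait2 U crit2]): {q0, q1, q3, q5}.
States satisfying AG wait2: ∅.
States satisfying AF AG wait2: ∅.
States satisfying AF (A[wait2 U crit2]) ∨ AF AG wait2: {q0, q1, q3, q5}.
q0 ∈ Sat(AF (A[wait2 U crit2]) ∨ AF AG wait2).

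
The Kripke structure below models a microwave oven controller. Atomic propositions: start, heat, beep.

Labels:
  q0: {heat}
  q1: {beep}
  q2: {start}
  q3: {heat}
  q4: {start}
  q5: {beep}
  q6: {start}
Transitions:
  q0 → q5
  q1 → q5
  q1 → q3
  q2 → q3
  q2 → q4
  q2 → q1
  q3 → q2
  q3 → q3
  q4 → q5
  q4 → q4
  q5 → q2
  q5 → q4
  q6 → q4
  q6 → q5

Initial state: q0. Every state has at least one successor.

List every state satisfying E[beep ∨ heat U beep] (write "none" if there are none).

States satisfying beep ∨ heat: {q0, q1, q3, q5}.
States satisfying beep: {q1, q5}.
States satisfying E[beep ∨ heat U beep]: {q0, q1, q5}.

{q0, q1, q5}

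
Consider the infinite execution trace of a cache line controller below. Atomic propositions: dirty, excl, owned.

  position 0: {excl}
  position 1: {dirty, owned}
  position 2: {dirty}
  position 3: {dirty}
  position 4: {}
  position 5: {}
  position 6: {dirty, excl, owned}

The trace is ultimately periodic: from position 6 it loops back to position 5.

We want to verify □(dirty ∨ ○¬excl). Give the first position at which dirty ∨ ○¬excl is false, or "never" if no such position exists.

5

Check dirty ∨ ○¬excl at each position in order: 0 ✓, 1 ✓, 2 ✓, 3 ✓, 4 ✓.
At position 5 the labels are {} and the next position 6 has {dirty, excl, owned}, so dirty ∨ ○¬excl is false there. This is the first violation.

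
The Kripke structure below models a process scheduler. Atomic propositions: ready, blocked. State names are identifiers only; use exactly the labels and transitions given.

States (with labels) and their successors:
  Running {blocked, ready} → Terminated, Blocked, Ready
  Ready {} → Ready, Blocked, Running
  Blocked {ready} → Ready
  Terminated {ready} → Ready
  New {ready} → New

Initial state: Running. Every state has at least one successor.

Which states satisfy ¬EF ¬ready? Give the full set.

{New}

States satisfying ¬ready: {Ready}.
States satisfying EF ¬ready: {Running, Ready, Blocked, Terminated}.
States satisfying ¬EF ¬ready: {New}.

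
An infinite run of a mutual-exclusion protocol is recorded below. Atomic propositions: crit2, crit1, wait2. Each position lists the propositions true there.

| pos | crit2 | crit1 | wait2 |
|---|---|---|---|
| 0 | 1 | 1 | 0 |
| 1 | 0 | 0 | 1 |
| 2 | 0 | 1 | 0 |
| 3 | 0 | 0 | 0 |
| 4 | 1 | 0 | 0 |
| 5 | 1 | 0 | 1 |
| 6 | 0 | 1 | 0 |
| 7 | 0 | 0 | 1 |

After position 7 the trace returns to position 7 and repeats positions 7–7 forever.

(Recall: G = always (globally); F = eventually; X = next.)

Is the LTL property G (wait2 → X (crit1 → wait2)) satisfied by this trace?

No

wait2 → X (crit1 → wait2) must hold at every position from 0 onward. It fails at position 1, so G (wait2 → X (crit1 → wait2)) is false.
Positions where wait2 holds: 1, 5, 7.
Check X (crit1 → wait2) at each: 1→fails, 5→fails, 7→ok.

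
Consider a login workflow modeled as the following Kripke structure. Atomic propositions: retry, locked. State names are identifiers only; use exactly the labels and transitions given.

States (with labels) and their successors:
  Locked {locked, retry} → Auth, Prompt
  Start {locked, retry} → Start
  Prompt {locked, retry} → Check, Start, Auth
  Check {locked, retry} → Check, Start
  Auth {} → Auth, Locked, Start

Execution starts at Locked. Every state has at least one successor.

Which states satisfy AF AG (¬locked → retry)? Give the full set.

States satisfying AG (¬locked → retry): {Start, Check}.
States satisfying AF AG (¬locked → retry): {Start, Check}.

{Start, Check}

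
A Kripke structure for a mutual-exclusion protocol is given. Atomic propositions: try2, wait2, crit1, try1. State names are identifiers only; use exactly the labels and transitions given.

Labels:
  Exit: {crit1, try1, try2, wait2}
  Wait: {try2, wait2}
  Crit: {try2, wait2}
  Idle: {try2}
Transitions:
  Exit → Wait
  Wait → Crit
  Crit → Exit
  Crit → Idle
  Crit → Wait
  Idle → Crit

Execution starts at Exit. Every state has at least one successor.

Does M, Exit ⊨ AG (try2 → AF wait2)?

States satisfying try2 → AF wait2: {Exit, Wait, Crit, Idle}.
States satisfying AG (try2 → AF wait2): {Exit, Wait, Crit, Idle}.
Every state reachable from Exit satisfies try2 → AF wait2.
Exit ∈ Sat(AG (try2 → AF wait2)).

Yes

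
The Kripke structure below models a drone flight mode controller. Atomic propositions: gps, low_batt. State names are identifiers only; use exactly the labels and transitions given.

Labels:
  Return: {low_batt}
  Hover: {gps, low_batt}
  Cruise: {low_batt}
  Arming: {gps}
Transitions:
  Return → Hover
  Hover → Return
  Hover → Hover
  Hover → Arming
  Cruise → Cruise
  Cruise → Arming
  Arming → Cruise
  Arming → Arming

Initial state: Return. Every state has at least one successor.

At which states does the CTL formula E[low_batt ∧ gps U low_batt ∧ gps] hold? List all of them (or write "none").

States satisfying low_batt ∧ gps: {Hover}.
States satisfying E[low_batt ∧ gps U low_batt ∧ gps]: {Hover}.

{Hover}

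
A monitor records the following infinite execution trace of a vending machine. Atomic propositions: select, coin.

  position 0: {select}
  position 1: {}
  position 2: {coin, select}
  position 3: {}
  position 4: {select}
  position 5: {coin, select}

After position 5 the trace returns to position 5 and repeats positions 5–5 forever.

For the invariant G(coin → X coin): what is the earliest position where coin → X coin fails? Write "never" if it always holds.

Check coin → X coin at each position in order: 0 ✓, 1 ✓.
At position 2 the labels are {coin, select} and the next position 3 has {}, so coin → X coin is false there. This is the first violation.

2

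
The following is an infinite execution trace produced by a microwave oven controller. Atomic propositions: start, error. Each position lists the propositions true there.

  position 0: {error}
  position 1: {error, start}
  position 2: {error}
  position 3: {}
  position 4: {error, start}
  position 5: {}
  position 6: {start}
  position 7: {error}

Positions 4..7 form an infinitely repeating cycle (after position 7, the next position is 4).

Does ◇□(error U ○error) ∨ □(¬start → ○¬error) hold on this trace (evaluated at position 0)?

□(error U ○error) is false at every position 0..7, so it never becomes true and ◇□(error U ○error) fails.
¬start → ○¬error must hold at every position from 0 onward. It fails at position 0, so □(¬start → ○¬error) is false.
Positions where ¬start holds: 0, 2, 3, 5, 7.
Check ○¬error at each: 0→fails, 2→ok, 3→fails, 5→ok, 7→fails.
At position 0: ◇□(error U ○error) is false; □(¬start → ○¬error) is false; so ◇□(error U ○error) ∨ □(¬start → ○¬error) is false.

No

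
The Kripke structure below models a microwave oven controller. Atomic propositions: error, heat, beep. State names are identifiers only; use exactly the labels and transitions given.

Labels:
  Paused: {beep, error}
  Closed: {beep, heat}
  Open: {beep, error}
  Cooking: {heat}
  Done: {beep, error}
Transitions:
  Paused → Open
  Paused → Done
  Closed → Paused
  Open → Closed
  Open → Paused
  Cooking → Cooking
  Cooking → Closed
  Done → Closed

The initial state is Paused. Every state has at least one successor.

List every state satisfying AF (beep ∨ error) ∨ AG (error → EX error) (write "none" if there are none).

{Paused, Closed, Open, Done}

States satisfying beep ∨ error: {Paused, Closed, Open, Done}.
States satisfying AF (beep ∨ error): {Paused, Closed, Open, Done}.
States satisfying error → EX error: {Paused, Closed, Open, Cooking}.
States satisfying AG (error → EX error): ∅.
States satisfying AF (beep ∨ error) ∨ AG (error → EX error): {Paused, Closed, Open, Done}.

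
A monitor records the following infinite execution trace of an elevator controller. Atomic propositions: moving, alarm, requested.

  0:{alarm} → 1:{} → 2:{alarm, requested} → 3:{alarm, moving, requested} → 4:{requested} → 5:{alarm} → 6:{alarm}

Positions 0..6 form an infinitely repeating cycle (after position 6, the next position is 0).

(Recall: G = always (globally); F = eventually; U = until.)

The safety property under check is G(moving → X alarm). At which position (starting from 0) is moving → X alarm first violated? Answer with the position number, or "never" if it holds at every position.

3

Check moving → X alarm at each position in order: 0 ✓, 1 ✓, 2 ✓.
At position 3 the labels are {alarm, moving, requested} and the next position 4 has {requested}, so moving → X alarm is false there. This is the first violation.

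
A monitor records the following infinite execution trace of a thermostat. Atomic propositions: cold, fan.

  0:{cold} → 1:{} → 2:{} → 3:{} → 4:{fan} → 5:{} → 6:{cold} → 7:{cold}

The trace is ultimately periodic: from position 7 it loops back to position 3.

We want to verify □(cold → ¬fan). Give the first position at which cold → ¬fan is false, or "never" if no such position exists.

cold → ¬fan holds at every position 0..7, and those are all the positions the trace ever visits, so the invariant □(cold → ¬fan) is never violated.

never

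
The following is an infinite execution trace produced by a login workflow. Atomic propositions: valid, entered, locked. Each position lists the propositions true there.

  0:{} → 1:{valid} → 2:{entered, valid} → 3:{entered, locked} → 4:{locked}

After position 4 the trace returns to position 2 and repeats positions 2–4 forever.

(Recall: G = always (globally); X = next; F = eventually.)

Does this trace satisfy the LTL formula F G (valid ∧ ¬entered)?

Does not hold

G (valid ∧ ¬entered) is false at every position 0..4, so it never becomes true and F G (valid ∧ ¬entered) fails.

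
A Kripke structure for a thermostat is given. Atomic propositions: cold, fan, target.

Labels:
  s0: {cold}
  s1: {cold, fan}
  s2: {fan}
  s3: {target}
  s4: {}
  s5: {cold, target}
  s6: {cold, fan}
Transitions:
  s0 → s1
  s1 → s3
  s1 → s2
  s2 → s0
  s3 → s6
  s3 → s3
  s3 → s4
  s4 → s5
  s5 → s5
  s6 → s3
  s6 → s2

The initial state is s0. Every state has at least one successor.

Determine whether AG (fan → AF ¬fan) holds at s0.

States satisfying fan → AF ¬fan: {s0, s1, s2, s3, s4, s5, s6}.
States satisfying AG (fan → AF ¬fan): {s0, s1, s2, s3, s4, s5, s6}.
Every state reachable from s0 satisfies fan → AF ¬fan.
s0 ∈ Sat(AG (fan → AF ¬fan)).

Satisfied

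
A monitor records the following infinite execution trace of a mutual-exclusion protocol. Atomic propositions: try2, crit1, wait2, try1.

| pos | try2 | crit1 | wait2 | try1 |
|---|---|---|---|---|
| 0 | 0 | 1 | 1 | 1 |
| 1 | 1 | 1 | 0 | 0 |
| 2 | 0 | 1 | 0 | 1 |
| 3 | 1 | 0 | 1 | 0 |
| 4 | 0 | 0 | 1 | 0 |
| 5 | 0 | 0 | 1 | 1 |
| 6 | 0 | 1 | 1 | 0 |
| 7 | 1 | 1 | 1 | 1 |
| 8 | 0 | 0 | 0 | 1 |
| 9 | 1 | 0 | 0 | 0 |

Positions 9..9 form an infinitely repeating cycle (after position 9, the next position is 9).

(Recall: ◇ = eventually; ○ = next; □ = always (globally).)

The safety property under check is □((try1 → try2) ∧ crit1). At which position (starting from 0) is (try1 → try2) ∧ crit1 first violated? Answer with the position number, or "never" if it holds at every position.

At position 0 the labels are {crit1, try1, wait2}, so (try1 → try2) ∧ crit1 is false there. This is the first violation.

0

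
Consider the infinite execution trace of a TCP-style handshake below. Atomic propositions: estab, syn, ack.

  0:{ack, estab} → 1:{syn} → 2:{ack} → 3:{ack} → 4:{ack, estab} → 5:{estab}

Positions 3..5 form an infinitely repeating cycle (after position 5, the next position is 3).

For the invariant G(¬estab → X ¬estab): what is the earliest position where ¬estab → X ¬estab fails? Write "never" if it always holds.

Check ¬estab → X ¬estab at each position in order: 0 ✓, 1 ✓, 2 ✓.
At position 3 the labels are {ack} and the next position 4 has {ack, estab}, so ¬estab → X ¬estab is false there. This is the first violation.

3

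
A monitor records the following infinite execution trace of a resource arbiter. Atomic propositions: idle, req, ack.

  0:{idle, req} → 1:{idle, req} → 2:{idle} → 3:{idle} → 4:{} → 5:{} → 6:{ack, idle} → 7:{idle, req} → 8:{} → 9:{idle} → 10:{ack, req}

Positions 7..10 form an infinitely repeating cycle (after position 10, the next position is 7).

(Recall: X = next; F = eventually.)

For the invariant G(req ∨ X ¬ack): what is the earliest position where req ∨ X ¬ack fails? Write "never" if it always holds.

5

Check req ∨ X ¬ack at each position in order: 0 ✓, 1 ✓, 2 ✓, 3 ✓, 4 ✓.
At position 5 the labels are {} and the next position 6 has {ack, idle}, so req ∨ X ¬ack is false there. This is the first violation.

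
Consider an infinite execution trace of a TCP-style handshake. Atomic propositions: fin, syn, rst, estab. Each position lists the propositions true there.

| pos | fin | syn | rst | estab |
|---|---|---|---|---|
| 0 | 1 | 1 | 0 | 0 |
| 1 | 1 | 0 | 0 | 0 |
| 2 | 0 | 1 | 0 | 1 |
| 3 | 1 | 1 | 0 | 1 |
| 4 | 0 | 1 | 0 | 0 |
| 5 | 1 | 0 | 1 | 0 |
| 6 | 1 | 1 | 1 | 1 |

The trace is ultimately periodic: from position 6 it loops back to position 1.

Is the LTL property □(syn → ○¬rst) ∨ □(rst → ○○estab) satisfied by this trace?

No

syn → ○¬rst must hold at every position from 0 onward. It fails at position 4, so □(syn → ○¬rst) is false.
Positions where syn holds: 0, 2, 3, 4, 6.
Check ○¬rst at each: 0→ok, 2→ok, 3→ok, 4→fails, 6→ok.
rst → ○○estab must hold at every position from 0 onward. It fails at position 5, so □(rst → ○○estab) is false.
Positions where rst holds: 5, 6.
Check ○○estab at each: 5→fails, 6→ok.
At position 0: □(syn → ○¬rst) is false; □(rst → ○○estab) is false; so □(syn → ○¬rst) ∨ □(rst → ○○estab) is false.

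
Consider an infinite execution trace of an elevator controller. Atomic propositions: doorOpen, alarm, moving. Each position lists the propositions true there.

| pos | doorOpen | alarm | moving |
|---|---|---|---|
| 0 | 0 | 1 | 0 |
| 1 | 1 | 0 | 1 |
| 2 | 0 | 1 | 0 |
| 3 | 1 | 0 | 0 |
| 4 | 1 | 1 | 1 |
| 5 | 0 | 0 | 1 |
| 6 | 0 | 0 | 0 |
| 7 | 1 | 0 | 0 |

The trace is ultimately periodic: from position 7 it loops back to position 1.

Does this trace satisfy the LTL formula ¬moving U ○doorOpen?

Yes

Walking from position 0: ○doorOpen first holds at position 0, and ¬moving holds at every earlier position along the way, so ¬moving U ○doorOpen holds.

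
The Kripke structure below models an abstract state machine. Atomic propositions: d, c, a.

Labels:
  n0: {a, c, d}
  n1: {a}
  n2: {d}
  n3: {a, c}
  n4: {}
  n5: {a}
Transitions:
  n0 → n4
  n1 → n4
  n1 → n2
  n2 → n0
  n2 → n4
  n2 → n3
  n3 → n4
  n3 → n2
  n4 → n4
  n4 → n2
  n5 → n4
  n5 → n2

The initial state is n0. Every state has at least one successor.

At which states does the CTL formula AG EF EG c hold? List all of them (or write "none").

States satisfying EF EG c: ∅.
States satisfying AG EF EG c: ∅.

none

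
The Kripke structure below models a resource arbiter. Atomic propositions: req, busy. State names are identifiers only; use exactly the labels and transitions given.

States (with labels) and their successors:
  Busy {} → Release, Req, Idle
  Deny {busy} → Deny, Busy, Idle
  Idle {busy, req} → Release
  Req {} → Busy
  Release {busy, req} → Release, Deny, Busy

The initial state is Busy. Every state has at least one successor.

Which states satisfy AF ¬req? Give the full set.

{Busy, Deny, Req}

States satisfying ¬req: {Busy, Deny, Req}.
States satisfying AF ¬req: {Busy, Deny, Req}.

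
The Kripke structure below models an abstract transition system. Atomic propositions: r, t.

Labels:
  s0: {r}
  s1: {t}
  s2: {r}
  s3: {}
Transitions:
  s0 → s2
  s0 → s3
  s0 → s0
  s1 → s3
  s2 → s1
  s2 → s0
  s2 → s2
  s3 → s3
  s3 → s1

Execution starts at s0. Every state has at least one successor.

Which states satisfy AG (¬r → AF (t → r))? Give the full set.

{s0, s1, s2, s3}

States satisfying ¬r → AF (t → r): {s0, s1, s2, s3}.
States satisfying AG (¬r → AF (t → r)): {s0, s1, s2, s3}.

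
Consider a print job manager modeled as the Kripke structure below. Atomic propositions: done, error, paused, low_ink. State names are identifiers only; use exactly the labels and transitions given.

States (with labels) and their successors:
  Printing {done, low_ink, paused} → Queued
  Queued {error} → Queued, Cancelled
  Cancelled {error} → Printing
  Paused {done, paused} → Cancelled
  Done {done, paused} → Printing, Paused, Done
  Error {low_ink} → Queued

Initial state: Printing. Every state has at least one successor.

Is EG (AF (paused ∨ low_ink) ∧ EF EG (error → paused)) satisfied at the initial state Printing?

States satisfying AF (paused ∨ low_ink) ∧ EF EG (error → paused): {Done}.
States satisfying EG (AF (paused ∨ low_ink) ∧ EF EG (error → paused)): {Done}.
No suitable path/successor from Printing witnesses the formula.
Printing ∉ Sat(EG (AF (paused ∨ low_ink) ∧ EF EG (error → paused))).

Does not hold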